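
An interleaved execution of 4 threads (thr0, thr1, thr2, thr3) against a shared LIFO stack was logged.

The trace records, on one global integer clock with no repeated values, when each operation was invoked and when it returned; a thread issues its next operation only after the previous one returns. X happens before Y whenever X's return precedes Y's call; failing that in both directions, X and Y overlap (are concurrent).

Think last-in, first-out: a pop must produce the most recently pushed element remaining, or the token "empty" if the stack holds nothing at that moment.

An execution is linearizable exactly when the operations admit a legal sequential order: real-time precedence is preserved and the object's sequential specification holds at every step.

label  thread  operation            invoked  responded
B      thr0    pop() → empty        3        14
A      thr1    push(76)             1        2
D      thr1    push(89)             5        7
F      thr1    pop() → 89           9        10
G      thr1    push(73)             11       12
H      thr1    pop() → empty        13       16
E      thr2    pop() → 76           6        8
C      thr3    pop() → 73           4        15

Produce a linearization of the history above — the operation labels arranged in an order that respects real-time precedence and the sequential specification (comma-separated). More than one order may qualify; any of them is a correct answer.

A, E, B, D, F, G, C, H

step 1: A push(76) — stack <76>
step 2: E pop() → 76 — stack <>
step 3: B pop() → empty — stack <>
step 4: D push(89) — stack <89>
step 5: F pop() → 89 — stack <>
step 6: G push(73) — stack <73>
step 7: C pop() → 73 — stack <>
step 8: H pop() → empty — stack <>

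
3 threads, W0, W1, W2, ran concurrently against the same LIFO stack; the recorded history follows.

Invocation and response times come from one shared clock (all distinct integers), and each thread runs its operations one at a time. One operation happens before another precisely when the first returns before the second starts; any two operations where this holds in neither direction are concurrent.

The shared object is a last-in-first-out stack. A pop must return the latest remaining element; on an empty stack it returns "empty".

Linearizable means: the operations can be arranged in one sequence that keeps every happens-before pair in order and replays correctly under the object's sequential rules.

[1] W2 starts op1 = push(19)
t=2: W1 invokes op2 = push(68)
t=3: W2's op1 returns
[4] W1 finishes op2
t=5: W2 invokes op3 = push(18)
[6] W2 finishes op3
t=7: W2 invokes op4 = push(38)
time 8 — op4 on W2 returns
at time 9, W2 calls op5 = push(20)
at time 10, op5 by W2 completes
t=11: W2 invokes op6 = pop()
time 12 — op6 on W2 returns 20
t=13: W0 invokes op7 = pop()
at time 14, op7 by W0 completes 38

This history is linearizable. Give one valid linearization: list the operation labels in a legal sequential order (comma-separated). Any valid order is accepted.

step 1: op1 push(19) — stack <19>
step 2: op2 push(68) — stack <19,68>
step 3: op3 push(18) — stack <19,68,18>
step 4: op4 push(38) — stack <19,68,18,38>
step 5: op5 push(20) — stack <19,68,18,38,20>
step 6: op6 pop() → 20 — stack <19,68,18,38>
step 7: op7 pop() → 38 — stack <19,68,18>

op1, op2, op3, op4, op5, op6, op7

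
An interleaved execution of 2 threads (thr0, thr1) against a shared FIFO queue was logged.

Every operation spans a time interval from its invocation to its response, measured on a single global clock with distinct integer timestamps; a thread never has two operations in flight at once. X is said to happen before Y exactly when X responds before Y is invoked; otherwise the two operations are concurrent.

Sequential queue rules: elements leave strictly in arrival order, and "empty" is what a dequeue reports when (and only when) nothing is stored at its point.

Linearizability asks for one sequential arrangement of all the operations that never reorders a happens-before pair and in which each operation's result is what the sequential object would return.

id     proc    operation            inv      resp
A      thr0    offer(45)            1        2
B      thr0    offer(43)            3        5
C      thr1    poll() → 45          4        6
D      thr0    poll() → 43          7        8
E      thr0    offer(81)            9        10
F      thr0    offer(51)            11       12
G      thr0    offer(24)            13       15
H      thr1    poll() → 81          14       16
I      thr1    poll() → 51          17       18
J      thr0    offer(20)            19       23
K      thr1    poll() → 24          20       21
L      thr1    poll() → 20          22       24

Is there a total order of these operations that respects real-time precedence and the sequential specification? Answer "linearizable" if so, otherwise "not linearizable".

linearizable

one valid linearization: A, B, C, D, E, F, G, H, I, J, K, L
step 1: A offer(45) — queue <45>
step 2: B offer(43) — queue <45,43>
step 3: C poll() → 45 — queue <43>
step 4: D poll() → 43 — queue <>
step 5: E offer(81) — queue <81>
step 6: F offer(51) — queue <81,51>
step 7: G offer(24) — queue <81,51,24>
step 8: H poll() → 81 — queue <51,24>
step 9: I poll() → 51 — queue <24>
step 10: J offer(20) — queue <24,20>
step 11: K poll() → 24 — queue <20>
step 12: L poll() → 20 — queue <>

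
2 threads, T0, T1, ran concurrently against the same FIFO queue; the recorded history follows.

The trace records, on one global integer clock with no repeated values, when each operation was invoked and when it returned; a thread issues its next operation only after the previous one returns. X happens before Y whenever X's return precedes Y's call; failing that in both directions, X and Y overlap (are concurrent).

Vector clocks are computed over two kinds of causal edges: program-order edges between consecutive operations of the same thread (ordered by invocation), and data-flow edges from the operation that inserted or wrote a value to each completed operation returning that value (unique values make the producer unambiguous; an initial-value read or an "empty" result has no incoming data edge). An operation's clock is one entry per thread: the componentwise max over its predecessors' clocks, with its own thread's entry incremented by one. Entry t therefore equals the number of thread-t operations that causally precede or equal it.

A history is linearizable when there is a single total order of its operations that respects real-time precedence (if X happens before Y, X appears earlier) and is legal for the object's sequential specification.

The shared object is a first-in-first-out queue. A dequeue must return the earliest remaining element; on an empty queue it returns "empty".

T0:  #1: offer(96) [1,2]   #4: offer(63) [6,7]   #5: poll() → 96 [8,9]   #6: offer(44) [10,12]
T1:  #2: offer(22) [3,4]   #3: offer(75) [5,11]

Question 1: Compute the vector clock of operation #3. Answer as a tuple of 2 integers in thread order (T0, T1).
#2, invoked 3, has no incoming edges; only T1's bump applies → (0, 1)
#1, invoked 1, has no incoming edges; only T0's bump applies → (1, 0)
VC(#3, invoked at 5): max of VC(#2)=(0, 1), then +1 on thread T1 → (0, 2)
VC(#4, invoked at 6): max of VC(#1)=(1, 0), then +1 on thread T0 → (2, 0)
VC(#5, invoked at 8): max of VC(#1)=(1, 0), VC(#4)=(2, 0), then +1 on thread T0 → (3, 0)
VC(#6, invoked at 10): max of VC(#5)=(3, 0), then +1 on thread T0 → (4, 0)
target: VC(#3) = (0, 2)

(0, 2)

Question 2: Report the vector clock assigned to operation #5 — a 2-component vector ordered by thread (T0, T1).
no predecessors for #2 (invoked 3): T1 increments from zero → (0, 1)
no predecessors for #1 (invoked 1): T0 increments from zero → (1, 0)
invoked at 5, #3 merges VC(#2)=(0, 1) and bumps T1's slot → (0, 2)
invoked at 6, #4 merges VC(#1)=(1, 0) and bumps T0's slot → (2, 0)
invoked at 8, #5 merges VC(#1)=(1, 0), VC(#4)=(2, 0) and bumps T0's slot → (3, 0)
invoked at 10, #6 merges VC(#5)=(3, 0) and bumps T0's slot → (4, 0)
target: VC(#5) = (3, 0)

(3, 0)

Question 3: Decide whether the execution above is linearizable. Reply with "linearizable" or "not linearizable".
one valid linearization: #1, #2, #3, #4, #5, #6
after step 1 (#1 offer(96)): queue <96>
after step 2 (#2 offer(22)): queue <96,22>
after step 3 (#3 offer(75)): queue <96,22,75>
after step 4 (#4 offer(63)): queue <96,22,75,63>
after step 5 (#5 poll() → 96): queue <22,75,63>
after step 6 (#6 offer(44)): queue <22,75,63,44>

linearizable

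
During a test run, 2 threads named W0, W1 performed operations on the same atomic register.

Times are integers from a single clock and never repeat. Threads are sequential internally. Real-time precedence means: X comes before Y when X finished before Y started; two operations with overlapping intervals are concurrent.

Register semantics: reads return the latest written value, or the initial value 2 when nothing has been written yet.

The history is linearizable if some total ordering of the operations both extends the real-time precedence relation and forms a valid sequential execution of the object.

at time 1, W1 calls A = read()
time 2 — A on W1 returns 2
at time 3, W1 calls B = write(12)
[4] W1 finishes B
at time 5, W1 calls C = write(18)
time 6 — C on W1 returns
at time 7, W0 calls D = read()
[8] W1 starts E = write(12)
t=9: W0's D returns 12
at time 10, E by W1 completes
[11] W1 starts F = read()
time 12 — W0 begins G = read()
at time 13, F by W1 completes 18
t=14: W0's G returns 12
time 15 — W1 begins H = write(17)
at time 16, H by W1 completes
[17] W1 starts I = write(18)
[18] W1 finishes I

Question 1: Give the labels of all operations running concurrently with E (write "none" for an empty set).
Answer: D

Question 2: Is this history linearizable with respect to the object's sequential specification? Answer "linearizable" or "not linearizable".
not linearizable

the violation lands at event 13, F's response at time 13: events 1..12 linearize, events 1..13 do not
2 orders of the 6 completed atomic register ops respect real time; none is legal
no completion choice of the 1 pending operation (G) rescues it — every subset was tried
take A, B, C, D, E, F (pending dropped): step 4 already fails, because D read() → 12 cannot occur there
take A, B, C, E, D, F (pending dropped): step 6 already fails, because F read() → 18 cannot occur there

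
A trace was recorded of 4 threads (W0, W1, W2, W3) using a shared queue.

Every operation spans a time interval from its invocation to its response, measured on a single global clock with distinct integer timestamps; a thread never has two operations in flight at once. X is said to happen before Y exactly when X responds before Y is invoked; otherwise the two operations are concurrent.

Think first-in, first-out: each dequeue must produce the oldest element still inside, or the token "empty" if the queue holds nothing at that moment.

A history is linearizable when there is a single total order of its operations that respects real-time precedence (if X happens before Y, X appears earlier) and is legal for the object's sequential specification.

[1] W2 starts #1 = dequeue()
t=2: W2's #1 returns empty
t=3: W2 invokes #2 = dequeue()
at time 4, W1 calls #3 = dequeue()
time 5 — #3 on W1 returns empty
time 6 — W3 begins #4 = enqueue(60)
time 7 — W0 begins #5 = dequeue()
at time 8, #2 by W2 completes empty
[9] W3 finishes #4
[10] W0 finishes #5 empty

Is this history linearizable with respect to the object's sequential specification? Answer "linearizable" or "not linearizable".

linearizable

witness order: #1, #2, #3, #5, #4
1. #1 dequeue() → empty, leaving queue <>
2. #2 dequeue() → empty, leaving queue <>
3. #3 dequeue() → empty, leaving queue <>
4. #5 dequeue() → empty, leaving queue <>
5. #4 enqueue(60), leaving queue <60>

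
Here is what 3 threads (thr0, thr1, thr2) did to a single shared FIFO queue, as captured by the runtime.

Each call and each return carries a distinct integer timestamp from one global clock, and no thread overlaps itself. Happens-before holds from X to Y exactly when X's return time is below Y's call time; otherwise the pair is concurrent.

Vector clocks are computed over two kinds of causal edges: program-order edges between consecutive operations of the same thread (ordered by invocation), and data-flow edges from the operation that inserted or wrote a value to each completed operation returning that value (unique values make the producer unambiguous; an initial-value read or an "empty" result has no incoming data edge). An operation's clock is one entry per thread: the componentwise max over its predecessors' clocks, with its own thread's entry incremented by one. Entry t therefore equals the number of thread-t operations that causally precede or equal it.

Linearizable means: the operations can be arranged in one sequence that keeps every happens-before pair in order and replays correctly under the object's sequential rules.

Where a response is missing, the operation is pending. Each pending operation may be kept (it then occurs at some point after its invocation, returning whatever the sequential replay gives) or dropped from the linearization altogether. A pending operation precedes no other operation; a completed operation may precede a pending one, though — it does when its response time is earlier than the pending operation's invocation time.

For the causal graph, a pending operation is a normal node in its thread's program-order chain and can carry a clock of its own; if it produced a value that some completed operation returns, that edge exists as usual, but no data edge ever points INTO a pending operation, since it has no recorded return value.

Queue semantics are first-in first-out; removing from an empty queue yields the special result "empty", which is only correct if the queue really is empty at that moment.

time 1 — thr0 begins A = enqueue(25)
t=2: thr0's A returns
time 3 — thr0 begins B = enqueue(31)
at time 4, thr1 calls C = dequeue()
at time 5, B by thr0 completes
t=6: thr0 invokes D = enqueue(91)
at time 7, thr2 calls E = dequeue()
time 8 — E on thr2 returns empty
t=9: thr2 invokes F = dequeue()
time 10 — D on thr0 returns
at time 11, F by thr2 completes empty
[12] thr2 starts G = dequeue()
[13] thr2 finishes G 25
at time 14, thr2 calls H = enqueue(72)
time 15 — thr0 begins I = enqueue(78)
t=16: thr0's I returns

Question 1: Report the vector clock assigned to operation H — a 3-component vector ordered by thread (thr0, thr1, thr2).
(1, 0, 4)

no predecessors for E (invoked 7): thr2 increments from zero → (0, 0, 1)
no predecessors for C (invoked 4): thr1 increments from zero → (0, 1, 0)
no predecessors for A (invoked 1): thr0 increments from zero → (1, 0, 0)
from VC(E)=(0, 0, 1), F (invoked 9) maxes components and bumps thr2 → (0, 0, 2)
from VC(A)=(1, 0, 0), B (invoked 3) maxes components and bumps thr0 → (2, 0, 0)
from VC(B)=(2, 0, 0), D (invoked 6) maxes components and bumps thr0 → (3, 0, 0)
from VC(A)=(1, 0, 0), VC(F)=(0, 0, 2), G (invoked 12) maxes components and bumps thr2 → (1, 0, 3)
from VC(D)=(3, 0, 0), I (invoked 15) maxes components and bumps thr0 → (4, 0, 0)
from VC(G)=(1, 0, 3), H (invoked 14) maxes components and bumps thr2 → (1, 0, 4)
target: VC(H) = (1, 0, 4)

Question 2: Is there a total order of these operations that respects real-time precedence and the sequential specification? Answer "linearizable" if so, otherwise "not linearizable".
not linearizable

prefix check: 1..7 passes, 1..8 fails once E's time-8 response joins
exhaustive check: the 3 completed FIFO queue ops admit one real-time order; illegal
no completion choice of the 2 pending operations (C, D) rescues it — every subset was tried
sample order A, B, E (pending dropped) stalls at step 3 — E dequeue() → empty has no legal effect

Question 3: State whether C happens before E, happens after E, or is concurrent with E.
concurrent

C spans [4,…), E spans [7,8]
the intervals overlap in both directions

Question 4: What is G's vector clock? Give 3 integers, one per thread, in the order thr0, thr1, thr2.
(1, 0, 3)

E, invoked 7, has no incoming edges; only thr2's bump applies → (0, 0, 1)
C, invoked 4, has no incoming edges; only thr1's bump applies → (0, 1, 0)
A, invoked 1, has no incoming edges; only thr0's bump applies → (1, 0, 0)
F, invoked 9, takes VC(E)=(0, 0, 1) under max, adds 1 for thr2 → (0, 0, 2)
B, invoked 3, takes VC(A)=(1, 0, 0) under max, adds 1 for thr0 → (2, 0, 0)
D, invoked 6, takes VC(B)=(2, 0, 0) under max, adds 1 for thr0 → (3, 0, 0)
G, invoked 12, takes VC(A)=(1, 0, 0), VC(F)=(0, 0, 2) under max, adds 1 for thr2 → (1, 0, 3)
I, invoked 15, takes VC(D)=(3, 0, 0) under max, adds 1 for thr0 → (4, 0, 0)
H, invoked 14, takes VC(G)=(1, 0, 3) under max, adds 1 for thr2 → (1, 0, 4)
target: VC(G) = (1, 0, 3)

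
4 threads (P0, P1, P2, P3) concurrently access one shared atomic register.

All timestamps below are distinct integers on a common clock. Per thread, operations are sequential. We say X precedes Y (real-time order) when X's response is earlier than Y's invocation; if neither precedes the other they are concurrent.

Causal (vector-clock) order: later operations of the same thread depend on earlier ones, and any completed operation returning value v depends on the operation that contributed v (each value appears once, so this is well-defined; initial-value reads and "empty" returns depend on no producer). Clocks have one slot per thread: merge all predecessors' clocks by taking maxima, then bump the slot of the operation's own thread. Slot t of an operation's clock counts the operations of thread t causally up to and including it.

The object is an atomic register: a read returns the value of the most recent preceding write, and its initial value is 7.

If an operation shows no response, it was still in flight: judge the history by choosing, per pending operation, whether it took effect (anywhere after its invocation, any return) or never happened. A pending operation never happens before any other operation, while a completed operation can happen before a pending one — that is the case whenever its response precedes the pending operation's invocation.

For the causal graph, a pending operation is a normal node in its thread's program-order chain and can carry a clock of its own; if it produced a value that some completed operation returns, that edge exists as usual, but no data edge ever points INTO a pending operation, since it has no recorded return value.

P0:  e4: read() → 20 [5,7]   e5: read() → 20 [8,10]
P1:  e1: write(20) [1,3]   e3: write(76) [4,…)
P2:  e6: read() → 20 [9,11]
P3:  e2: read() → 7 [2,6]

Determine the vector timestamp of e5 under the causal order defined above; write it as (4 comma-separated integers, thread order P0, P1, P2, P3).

(2, 1, 0, 0)

no predecessors for e2 (invoked 2): P3 increments from zero → (0, 0, 0, 1)
no predecessors for e1 (invoked 1): P1 increments from zero → (0, 1, 0, 0)
from VC(e1)=(0, 1, 0, 0), e6 (invoked 9) maxes components and bumps P2 → (0, 1, 1, 0)
from VC(e1)=(0, 1, 0, 0), e3 (invoked 4) maxes components and bumps P1 → (0, 2, 0, 0)
from VC(e1)=(0, 1, 0, 0), e4 (invoked 5) maxes components and bumps P0 → (1, 1, 0, 0)
from VC(e1)=(0, 1, 0, 0), VC(e4)=(1, 1, 0, 0), e5 (invoked 8) maxes components and bumps P0 → (2, 1, 0, 0)
target: VC(e5) = (2, 1, 0, 0)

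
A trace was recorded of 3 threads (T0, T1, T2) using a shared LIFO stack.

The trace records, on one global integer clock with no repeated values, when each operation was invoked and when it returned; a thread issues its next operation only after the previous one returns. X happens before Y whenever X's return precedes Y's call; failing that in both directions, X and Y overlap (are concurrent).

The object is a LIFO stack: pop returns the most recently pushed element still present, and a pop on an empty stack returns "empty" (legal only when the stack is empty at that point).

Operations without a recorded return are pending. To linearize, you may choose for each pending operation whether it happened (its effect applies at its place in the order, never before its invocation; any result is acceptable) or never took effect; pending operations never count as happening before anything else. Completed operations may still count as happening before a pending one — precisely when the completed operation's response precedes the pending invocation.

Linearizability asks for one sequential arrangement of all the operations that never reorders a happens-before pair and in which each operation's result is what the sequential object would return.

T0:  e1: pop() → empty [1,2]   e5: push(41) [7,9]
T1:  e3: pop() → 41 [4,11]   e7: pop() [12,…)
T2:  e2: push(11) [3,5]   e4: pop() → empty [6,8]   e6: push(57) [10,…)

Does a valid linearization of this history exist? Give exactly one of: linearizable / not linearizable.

not linearizable

the violation lands at event 11, e3's response at time 11: events 1..10 linearize, events 1..11 do not
real-time-consistent orders of the 5 completed operations: 8 — all fail the LIFO stack replay
include/drop combinations of the 1 pending operation (e6) were all tried; none helps
take e1, e2, e3, e4, e5 (pending dropped): step 3 already fails, because e3 pop() → 41 cannot occur there
take e1, e2, e3, e5, e4 (pending dropped): step 3 already fails, because e3 pop() → 41 cannot occur there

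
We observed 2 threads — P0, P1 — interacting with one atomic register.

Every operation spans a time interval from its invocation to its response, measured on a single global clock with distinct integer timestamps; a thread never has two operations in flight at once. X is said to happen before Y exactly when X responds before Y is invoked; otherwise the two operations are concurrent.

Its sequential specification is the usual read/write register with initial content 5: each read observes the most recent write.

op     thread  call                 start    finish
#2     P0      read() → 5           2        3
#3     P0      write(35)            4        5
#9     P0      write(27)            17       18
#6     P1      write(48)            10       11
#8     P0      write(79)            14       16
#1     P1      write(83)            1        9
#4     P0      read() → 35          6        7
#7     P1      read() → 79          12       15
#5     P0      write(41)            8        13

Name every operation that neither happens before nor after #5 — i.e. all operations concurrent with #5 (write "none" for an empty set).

#5 spans [8,13]: anything still running between times 8 and 13 counts as concurrent
#1 [1,9]: concurrent
#2 [2,3]: before
#3 [4,5]: before
#4 [6,7]: before
#6 [10,11]: concurrent
#7 [12,15]: concurrent
#8 [14,16]: after
#9 [17,18]: after

#1, #6, #7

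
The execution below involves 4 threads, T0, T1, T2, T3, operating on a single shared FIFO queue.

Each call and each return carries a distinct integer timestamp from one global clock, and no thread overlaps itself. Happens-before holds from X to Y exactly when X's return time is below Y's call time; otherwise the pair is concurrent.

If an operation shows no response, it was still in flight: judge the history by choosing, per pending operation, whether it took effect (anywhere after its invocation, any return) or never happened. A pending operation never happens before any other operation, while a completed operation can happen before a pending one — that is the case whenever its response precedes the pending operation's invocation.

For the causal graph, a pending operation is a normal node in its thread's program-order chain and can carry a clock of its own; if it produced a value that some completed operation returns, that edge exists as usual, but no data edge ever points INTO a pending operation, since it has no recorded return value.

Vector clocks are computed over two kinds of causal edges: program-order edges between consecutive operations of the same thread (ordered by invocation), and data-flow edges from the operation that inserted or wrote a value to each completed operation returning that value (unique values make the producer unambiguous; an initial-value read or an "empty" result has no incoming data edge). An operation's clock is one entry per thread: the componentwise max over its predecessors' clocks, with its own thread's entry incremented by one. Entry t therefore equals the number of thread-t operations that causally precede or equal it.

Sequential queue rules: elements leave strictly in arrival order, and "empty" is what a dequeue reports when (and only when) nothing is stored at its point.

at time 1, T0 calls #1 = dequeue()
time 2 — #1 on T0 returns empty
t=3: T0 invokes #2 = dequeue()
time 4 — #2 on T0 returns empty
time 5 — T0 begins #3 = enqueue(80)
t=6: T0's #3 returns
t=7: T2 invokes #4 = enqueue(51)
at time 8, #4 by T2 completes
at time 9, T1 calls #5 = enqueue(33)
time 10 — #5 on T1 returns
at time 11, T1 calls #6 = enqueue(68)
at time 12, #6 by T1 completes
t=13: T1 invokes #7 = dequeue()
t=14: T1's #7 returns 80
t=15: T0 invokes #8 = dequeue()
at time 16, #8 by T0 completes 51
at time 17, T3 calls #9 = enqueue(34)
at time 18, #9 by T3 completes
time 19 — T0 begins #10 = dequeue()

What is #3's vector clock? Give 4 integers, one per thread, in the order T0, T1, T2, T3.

root op #9, invoked 17: fresh clock plus T3's own tick → (0, 0, 0, 1)
root op #4, invoked 7: fresh clock plus T2's own tick → (0, 0, 1, 0)
root op #5, invoked 9: fresh clock plus T1's own tick → (0, 1, 0, 0)
root op #1, invoked 1: fresh clock plus T0's own tick → (1, 0, 0, 0)
invoked at 11, #6 merges VC(#5)=(0, 1, 0, 0) and bumps T1's slot → (0, 2, 0, 0)
invoked at 3, #2 merges VC(#1)=(1, 0, 0, 0) and bumps T0's slot → (2, 0, 0, 0)
invoked at 5, #3 merges VC(#2)=(2, 0, 0, 0) and bumps T0's slot → (3, 0, 0, 0)
invoked at 15, #8 merges VC(#3)=(3, 0, 0, 0), VC(#4)=(0, 0, 1, 0) and bumps T0's slot → (4, 0, 1, 0)
invoked at 13, #7 merges VC(#3)=(3, 0, 0, 0), VC(#6)=(0, 2, 0, 0) and bumps T1's slot → (3, 3, 0, 0)
invoked at 19, #10 merges VC(#8)=(4, 0, 1, 0) and bumps T0's slot → (5, 0, 1, 0)
target: VC(#3) = (3, 0, 0, 0)

(3, 0, 0, 0)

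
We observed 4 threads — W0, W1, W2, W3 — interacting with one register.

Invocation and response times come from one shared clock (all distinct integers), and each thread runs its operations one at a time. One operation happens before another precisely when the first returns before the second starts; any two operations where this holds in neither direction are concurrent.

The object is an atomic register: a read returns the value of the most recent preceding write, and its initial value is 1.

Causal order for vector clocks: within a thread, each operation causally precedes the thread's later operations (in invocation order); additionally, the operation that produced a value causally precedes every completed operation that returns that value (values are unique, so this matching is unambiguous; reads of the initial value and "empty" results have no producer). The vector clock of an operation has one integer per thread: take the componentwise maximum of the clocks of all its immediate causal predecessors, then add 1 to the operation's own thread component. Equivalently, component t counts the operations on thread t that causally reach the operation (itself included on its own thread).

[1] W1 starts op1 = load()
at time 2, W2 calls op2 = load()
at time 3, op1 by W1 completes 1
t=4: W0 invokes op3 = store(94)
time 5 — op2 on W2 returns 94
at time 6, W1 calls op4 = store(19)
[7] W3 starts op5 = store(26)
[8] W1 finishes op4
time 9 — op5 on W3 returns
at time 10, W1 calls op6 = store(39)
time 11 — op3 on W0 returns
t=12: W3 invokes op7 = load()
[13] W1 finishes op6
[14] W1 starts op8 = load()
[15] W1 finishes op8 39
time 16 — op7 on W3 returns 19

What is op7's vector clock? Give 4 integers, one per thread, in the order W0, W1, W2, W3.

op5 (invocation 7): nothing precedes it; W3's component alone gives (0, 0, 0, 1)
op1 (invocation 1): nothing precedes it; W1's component alone gives (0, 1, 0, 0)
op3 (invocation 4): nothing precedes it; W0's component alone gives (1, 0, 0, 0)
from VC(op1)=(0, 1, 0, 0), op4 (invoked 6) maxes components and bumps W1 → (0, 2, 0, 0)
from VC(op3)=(1, 0, 0, 0), op2 (invoked 2) maxes components and bumps W2 → (1, 0, 1, 0)
from VC(op4)=(0, 2, 0, 0), op6 (invoked 10) maxes components and bumps W1 → (0, 3, 0, 0)
from VC(op4)=(0, 2, 0, 0), VC(op5)=(0, 0, 0, 1), op7 (invoked 12) maxes components and bumps W3 → (0, 2, 0, 2)
from VC(op6)=(0, 3, 0, 0), op8 (invoked 14) maxes components and bumps W1 → (0, 4, 0, 0)
target: VC(op7) = (0, 2, 0, 2)

(0, 2, 0, 2)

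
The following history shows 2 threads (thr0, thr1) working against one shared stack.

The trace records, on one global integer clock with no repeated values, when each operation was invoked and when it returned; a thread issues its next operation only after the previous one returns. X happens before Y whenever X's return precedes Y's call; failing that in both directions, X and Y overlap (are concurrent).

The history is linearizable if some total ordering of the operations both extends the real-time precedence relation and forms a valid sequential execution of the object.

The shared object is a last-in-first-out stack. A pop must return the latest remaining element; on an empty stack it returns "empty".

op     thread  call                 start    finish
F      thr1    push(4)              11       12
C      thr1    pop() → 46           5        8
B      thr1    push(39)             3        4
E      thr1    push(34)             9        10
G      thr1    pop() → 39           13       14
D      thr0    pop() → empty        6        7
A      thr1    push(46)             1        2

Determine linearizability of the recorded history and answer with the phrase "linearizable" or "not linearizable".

cut after 6 events: linearizable; cut after 7 events (D responds, time 7): not linearizable
the completed operations (3 total) allow one real-time order; the stack replay rejects it
every completion of the 1 pending operation (C) was checked; none linearizes
for example A, B, D (pending dropped) fails at step 3: D pop() → empty is not legal there

not linearizable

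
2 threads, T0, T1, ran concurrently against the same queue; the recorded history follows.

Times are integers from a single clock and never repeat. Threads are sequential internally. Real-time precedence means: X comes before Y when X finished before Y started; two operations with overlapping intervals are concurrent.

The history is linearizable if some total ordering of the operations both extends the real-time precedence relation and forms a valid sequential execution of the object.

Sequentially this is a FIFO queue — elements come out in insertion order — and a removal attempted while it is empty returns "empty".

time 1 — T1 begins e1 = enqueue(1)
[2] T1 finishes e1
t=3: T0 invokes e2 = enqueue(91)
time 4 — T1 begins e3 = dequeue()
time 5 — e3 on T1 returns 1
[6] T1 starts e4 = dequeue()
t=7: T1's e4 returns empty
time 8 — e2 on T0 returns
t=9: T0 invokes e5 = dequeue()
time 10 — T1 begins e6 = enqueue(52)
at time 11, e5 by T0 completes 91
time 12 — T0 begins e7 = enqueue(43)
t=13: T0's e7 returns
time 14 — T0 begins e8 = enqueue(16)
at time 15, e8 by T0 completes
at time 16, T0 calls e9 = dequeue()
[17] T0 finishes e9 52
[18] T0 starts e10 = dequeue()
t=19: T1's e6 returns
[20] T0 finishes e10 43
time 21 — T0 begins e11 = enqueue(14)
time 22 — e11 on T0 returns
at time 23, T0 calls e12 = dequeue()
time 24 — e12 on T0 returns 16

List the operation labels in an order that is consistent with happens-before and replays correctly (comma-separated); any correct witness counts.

step 1: e1 enqueue(1) — queue <1>
step 2: e3 dequeue() → 1 — queue <>
step 3: e4 dequeue() → empty — queue <>
step 4: e2 enqueue(91) — queue <91>
step 5: e5 dequeue() → 91 — queue <>
step 6: e6 enqueue(52) — queue <52>
step 7: e7 enqueue(43) — queue <52,43>
step 8: e8 enqueue(16) — queue <52,43,16>
step 9: e9 dequeue() → 52 — queue <43,16>
step 10: e10 dequeue() → 43 — queue <16>
step 11: e11 enqueue(14) — queue <16,14>
step 12: e12 dequeue() → 16 — queue <14>

e1, e3, e4, e2, e5, e6, e7, e8, e9, e10, e11, e12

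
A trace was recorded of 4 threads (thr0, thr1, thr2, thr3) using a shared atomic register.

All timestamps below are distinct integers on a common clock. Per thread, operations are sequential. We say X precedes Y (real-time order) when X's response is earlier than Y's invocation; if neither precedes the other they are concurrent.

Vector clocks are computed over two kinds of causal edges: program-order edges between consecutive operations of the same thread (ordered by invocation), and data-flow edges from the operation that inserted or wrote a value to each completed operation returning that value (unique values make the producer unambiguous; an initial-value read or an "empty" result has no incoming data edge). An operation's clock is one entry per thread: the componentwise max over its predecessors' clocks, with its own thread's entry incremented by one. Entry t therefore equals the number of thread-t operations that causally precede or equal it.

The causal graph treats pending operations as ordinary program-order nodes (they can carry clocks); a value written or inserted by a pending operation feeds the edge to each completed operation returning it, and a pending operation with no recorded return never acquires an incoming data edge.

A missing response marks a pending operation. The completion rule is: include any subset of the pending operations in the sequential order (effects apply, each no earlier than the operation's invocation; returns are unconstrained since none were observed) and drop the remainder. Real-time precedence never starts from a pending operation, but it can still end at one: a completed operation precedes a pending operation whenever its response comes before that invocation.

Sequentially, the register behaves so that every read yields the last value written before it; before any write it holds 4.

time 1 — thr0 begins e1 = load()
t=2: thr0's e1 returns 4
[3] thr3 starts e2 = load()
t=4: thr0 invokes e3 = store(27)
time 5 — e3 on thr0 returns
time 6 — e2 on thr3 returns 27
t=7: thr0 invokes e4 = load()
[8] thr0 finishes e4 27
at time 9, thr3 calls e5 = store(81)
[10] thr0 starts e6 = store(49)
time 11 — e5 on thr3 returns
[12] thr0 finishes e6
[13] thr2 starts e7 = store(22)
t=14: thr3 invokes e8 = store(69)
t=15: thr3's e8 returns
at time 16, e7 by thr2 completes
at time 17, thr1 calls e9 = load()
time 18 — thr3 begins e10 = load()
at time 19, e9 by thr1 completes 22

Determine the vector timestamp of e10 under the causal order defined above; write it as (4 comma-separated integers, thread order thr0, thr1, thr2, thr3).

(2, 0, 0, 4)

no predecessors for e7 (invoked 13): thr2 increments from zero → (0, 0, 1, 0)
no predecessors for e1 (invoked 1): thr0 increments from zero → (1, 0, 0, 0)
e9, invoked 17, takes VC(e7)=(0, 0, 1, 0) under max, adds 1 for thr1 → (0, 1, 1, 0)
e3, invoked 4, takes VC(e1)=(1, 0, 0, 0) under max, adds 1 for thr0 → (2, 0, 0, 0)
e2, invoked 3, takes VC(e3)=(2, 0, 0, 0) under max, adds 1 for thr3 → (2, 0, 0, 1)
e4, invoked 7, takes VC(e3)=(2, 0, 0, 0) under max, adds 1 for thr0 → (3, 0, 0, 0)
e5, invoked 9, takes VC(e2)=(2, 0, 0, 1) under max, adds 1 for thr3 → (2, 0, 0, 2)
e6, invoked 10, takes VC(e4)=(3, 0, 0, 0) under max, adds 1 for thr0 → (4, 0, 0, 0)
e8, invoked 14, takes VC(e5)=(2, 0, 0, 2) under max, adds 1 for thr3 → (2, 0, 0, 3)
e10, invoked 18, takes VC(e8)=(2, 0, 0, 3) under max, adds 1 for thr3 → (2, 0, 0, 4)
target: VC(e10) = (2, 0, 0, 4)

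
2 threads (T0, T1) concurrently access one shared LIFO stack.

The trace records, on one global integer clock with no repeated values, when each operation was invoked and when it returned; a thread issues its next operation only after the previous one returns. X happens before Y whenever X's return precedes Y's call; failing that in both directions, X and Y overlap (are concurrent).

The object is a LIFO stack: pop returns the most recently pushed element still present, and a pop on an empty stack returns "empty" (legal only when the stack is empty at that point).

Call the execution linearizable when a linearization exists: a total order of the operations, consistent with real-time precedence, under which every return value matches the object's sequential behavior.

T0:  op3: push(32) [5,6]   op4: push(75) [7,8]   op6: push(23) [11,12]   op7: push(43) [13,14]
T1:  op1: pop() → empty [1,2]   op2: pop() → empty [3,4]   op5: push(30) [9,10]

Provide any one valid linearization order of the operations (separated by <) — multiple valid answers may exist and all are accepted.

op1 < op2 < op3 < op4 < op5 < op6 < op7

1. op1 pop() → empty, leaving stack <>
2. op2 pop() → empty, leaving stack <>
3. op3 push(32), leaving stack <32>
4. op4 push(75), leaving stack <32,75>
5. op5 push(30), leaving stack <32,75,30>
6. op6 push(23), leaving stack <32,75,30,23>
7. op7 push(43), leaving stack <32,75,30,23,43>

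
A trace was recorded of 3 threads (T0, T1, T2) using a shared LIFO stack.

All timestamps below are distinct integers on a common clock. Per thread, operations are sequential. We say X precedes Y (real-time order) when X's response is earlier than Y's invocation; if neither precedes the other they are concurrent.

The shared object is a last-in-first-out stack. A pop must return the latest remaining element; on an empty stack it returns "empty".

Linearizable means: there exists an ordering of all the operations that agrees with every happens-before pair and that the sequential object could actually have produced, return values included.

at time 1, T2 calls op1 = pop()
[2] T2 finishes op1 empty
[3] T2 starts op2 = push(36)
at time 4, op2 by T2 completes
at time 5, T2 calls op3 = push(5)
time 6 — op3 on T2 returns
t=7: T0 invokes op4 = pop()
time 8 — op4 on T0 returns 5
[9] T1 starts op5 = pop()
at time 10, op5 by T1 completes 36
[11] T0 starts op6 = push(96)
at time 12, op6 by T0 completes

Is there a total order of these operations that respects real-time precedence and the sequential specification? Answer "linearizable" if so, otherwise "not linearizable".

linearizable

one valid linearization: op1, op2, op3, op4, op5, op6
step 1: op1 pop() → empty — stack <>
step 2: op2 push(36) — stack <36>
step 3: op3 push(5) — stack <36,5>
step 4: op4 pop() → 5 — stack <36>
step 5: op5 pop() → 36 — stack <>
step 6: op6 push(96) — stack <96>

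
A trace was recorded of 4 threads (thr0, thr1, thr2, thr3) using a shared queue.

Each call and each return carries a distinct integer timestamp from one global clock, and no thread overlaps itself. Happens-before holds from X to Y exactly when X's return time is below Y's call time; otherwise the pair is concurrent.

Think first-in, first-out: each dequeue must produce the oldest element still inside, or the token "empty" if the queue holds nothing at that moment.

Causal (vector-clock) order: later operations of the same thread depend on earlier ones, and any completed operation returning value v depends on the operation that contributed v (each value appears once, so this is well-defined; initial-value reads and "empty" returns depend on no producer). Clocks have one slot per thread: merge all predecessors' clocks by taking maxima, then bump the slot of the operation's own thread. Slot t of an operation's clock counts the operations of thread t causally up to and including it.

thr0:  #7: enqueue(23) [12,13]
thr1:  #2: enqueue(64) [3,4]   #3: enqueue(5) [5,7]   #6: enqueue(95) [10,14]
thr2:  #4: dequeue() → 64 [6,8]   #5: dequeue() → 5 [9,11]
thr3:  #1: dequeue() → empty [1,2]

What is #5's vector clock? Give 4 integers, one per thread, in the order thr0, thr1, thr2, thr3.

invoked at 1, #1 has no predecessors; its own thr3 bump gives (0, 0, 0, 1)
invoked at 3, #2 has no predecessors; its own thr1 bump gives (0, 1, 0, 0)
invoked at 12, #7 has no predecessors; its own thr0 bump gives (1, 0, 0, 0)
VC(#4, invoked at 6): max of VC(#2)=(0, 1, 0, 0), then +1 on thread thr2 → (0, 1, 1, 0)
VC(#3, invoked at 5): max of VC(#2)=(0, 1, 0, 0), then +1 on thread thr1 → (0, 2, 0, 0)
VC(#6, invoked at 10): max of VC(#3)=(0, 2, 0, 0), then +1 on thread thr1 → (0, 3, 0, 0)
VC(#5, invoked at 9): max of VC(#3)=(0, 2, 0, 0), VC(#4)=(0, 1, 1, 0), then +1 on thread thr2 → (0, 2, 2, 0)
target: VC(#5) = (0, 2, 2, 0)

(0, 2, 2, 0)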